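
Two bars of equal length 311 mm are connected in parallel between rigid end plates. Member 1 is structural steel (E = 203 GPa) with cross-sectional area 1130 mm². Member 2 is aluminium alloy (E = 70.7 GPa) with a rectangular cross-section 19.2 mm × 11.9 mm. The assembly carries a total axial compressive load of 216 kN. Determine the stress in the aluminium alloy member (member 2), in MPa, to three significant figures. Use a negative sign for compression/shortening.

-62.2 MPa

A_2 = 228.5 mm².
Equal strain + equilibrium ⇒ each member carries load in proportion to AE: A₁E₁ = 229400000 N, A₂E₂ = 16150000 N, ΣAE = 245500000 N.
σ₂ = P·E₂/ΣAE = -216000·70700/245500000 = -62.19 MPa.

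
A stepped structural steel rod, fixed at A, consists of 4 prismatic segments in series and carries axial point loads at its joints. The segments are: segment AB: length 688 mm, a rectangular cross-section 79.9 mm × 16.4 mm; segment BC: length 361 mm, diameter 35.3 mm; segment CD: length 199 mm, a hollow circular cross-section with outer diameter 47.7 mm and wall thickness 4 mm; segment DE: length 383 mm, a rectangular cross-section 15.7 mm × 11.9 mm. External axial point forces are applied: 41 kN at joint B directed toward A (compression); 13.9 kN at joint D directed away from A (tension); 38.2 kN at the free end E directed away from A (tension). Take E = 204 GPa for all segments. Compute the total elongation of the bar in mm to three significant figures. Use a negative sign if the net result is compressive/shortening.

Internal axial forces (sectioning from the free end, tension +): N_DE = 38.2 kN, N_CD = 52.1 kN, N_BC = 52.1 kN, N_AB = 11.1 kN.
A_AB = 1310 mm².
A_BC = 978.7 mm².
A_CD = 549.2 mm².
A_DE = 186.8 mm².
δ_AB = 11100·688/(1310·204000) = 0.02857 mm
δ_BC = 52100·361/(978.7·204000) = 0.09421 mm
δ_CD = 52100·199/(549.2·204000) = 0.09255 mm
δ_DE = 38200·383/(186.8·204000) = 0.3839 mm
δ = Σδ_i = 0.5992 mm.

0.599 mm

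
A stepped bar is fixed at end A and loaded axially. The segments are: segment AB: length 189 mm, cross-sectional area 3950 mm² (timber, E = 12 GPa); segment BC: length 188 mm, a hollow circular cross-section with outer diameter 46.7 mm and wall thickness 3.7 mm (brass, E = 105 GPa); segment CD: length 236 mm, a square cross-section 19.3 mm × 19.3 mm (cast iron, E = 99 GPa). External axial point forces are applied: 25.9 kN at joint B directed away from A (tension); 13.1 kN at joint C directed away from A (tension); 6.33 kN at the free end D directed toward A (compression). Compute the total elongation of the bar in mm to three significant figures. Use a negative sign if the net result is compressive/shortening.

0.114 mm

Internal axial forces (sectioning from the free end, tension +): N_CD = -6.33 kN, N_BC = 6.77 kN, N_AB = 32.67 kN.
A_BC = 499.8 mm².
A_CD = 372.5 mm².
δ_AB = 32670·189/(3950·12000) = 0.1303 mm
δ_BC = 6770·188/(499.8·105000) = 0.02425 mm
δ_CD = -6330·236/(372.5·99000) = -0.04051 mm
δ = Σδ_i = 0.114 mm.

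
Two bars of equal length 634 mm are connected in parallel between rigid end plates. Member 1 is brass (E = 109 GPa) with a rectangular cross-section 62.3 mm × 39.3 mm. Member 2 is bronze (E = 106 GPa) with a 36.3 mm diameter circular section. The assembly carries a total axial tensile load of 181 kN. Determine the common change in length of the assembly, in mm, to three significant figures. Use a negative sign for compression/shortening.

A_1 = 2448 mm².
A_2 = 1035 mm².
Equal strain + equilibrium ⇒ each member carries load in proportion to AE: A₁E₁ = 266900000 N, A₂E₂ = 109700000 N, ΣAE = 376600000 N.
δ = PL/ΣAE = 181000·634/376600000 = 0.3047 mm.

0.305 mm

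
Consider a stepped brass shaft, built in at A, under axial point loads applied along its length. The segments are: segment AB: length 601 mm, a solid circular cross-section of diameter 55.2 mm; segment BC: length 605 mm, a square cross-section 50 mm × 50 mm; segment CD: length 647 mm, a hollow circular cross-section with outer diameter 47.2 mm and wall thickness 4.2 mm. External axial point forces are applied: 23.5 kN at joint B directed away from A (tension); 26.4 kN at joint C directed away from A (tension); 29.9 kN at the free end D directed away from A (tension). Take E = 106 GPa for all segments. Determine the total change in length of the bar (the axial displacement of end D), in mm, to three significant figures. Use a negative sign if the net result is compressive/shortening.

0.639 mm

Internal axial forces (sectioning from the free end, tension +): N_CD = 29.9 kN, N_BC = 56.3 kN, N_AB = 79.8 kN.
A_AB = 2393 mm².
A_BC = 2500 mm².
A_CD = 567.4 mm².
δ_AB = 79800·601/(2393·106000) = 0.1891 mm
δ_BC = 56300·605/(2500·106000) = 0.1285 mm
δ_CD = 29900·647/(567.4·106000) = 0.3217 mm
δ = Σδ_i = 0.6393 mm.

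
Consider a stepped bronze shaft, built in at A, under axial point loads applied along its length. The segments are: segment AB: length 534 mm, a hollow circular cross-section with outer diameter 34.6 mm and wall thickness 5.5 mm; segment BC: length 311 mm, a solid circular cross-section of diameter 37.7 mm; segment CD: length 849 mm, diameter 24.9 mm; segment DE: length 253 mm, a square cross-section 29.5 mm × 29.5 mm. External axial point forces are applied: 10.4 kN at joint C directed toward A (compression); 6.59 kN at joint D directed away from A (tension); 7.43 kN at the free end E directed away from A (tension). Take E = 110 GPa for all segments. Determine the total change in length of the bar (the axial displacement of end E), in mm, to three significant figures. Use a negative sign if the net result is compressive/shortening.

0.286 mm

Internal axial forces (sectioning from the free end, tension +): N_DE = 7.43 kN, N_CD = 14.02 kN, N_BC = 3.62 kN, N_AB = 3.62 kN.
A_AB = 502.8 mm².
A_BC = 1116 mm².
A_CD = 487 mm².
A_DE = 870.2 mm².
δ_AB = 3620·534/(502.8·110000) = 0.03495 mm
δ_BC = 3620·311/(1116·110000) = 0.009169 mm
δ_CD = 14020·849/(487·110000) = 0.2222 mm
δ_DE = 7430·253/(870.2·110000) = 0.01964 mm
δ = Σδ_i = 0.286 mm.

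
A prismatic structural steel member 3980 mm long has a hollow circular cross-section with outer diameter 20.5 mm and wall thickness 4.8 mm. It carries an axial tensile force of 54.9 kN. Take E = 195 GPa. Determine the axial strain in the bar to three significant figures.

A = 236.8 mm².
σ = N/A = 231.9 MPa; ε = σ/E = 231.9/195000 = 1.189e-03.

0.00119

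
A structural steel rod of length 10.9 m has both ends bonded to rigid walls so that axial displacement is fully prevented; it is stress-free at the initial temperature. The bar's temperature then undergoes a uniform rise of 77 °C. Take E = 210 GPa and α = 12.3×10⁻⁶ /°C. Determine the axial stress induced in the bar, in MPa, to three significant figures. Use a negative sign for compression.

Free thermal expansion αLΔT = 12.3e-6 · 10900 · 77 = 10.32 mm.
The walls impose strain ε = −(10.32)/10900 = -9.4710e-04; σ = Eε = 210000 · -9.4710e-04 = -198.9 MPa.

-199 MPa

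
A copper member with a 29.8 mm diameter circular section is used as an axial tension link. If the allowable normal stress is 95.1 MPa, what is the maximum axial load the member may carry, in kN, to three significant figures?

66.3 kN

A = 697.5 mm².
P_max = σ_allow · A = 95.1 · 697.5 = 66330 N = 66.33 kN.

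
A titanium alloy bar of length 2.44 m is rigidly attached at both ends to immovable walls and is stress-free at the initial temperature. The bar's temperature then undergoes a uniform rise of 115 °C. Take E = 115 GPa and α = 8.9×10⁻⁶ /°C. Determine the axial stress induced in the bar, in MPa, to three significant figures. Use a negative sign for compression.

Free thermal expansion αLΔT = 8.9e-6 · 2440 · 115 = 2.497 mm.
The walls impose strain ε = −(2.497)/2440 = -1.0235e-03; σ = Eε = 115000 · -1.0235e-03 = -117.7 MPa.

-118 MPa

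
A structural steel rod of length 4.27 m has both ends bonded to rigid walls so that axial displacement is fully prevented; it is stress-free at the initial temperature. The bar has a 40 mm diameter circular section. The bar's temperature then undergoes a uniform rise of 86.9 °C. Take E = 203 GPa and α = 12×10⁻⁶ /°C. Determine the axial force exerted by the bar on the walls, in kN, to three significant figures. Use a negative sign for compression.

Free thermal expansion αLΔT = 12e-6 · 4270 · 86.9 = 4.453 mm.
The walls impose strain ε = −(4.453)/4270 = -1.0428e-03; σ = Eε = 203000 · -1.0428e-03 = -211.7 MPa.
Wall reaction R = σ·A = -211.7·1257 = -266000 N = -266 kN.

-266 kN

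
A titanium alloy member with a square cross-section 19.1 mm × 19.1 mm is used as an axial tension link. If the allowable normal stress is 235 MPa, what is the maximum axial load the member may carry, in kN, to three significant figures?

85.7 kN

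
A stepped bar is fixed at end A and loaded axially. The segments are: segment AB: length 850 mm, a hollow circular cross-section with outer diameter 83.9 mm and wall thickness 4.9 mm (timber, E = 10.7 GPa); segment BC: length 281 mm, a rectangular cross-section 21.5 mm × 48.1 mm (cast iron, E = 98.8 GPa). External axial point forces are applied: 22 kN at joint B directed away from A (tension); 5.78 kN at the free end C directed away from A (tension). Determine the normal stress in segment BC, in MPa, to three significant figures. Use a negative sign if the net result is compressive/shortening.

5.59 MPa

Internal axial forces (sectioning from the free end, tension +): N_BC = 5.78 kN, N_AB = 27.78 kN.
A_BC = 1034 mm².
σ_BC = N_BC/A_BC = 5780/1034 = 5.589 MPa.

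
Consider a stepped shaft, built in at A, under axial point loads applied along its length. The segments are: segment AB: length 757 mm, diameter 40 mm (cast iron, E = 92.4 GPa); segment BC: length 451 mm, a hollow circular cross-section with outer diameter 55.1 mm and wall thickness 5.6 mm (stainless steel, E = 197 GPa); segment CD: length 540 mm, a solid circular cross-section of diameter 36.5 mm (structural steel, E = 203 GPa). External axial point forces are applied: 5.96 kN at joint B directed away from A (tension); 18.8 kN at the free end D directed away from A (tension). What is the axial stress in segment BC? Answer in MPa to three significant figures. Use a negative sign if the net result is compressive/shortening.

Internal axial forces (sectioning from the free end, tension +): N_CD = 18.8 kN, N_BC = 18.8 kN, N_AB = 24.76 kN.
A_BC = 870.8 mm².
σ_BC = N_BC/A_BC = 18800/870.8 = 21.59 MPa.

21.6 MPa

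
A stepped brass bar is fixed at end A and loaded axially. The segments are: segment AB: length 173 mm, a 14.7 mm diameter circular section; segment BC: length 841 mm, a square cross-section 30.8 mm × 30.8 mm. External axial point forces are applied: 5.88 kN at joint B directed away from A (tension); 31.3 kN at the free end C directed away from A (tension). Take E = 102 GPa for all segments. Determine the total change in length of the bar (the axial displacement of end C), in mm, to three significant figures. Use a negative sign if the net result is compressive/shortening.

Internal axial forces (sectioning from the free end, tension +): N_BC = 31.3 kN, N_AB = 37.18 kN.
A_AB = 169.7 mm².
A_BC = 948.6 mm².
δ_AB = 37180·173/(169.7·102000) = 0.3716 mm
δ_BC = 31300·841/(948.6·102000) = 0.272 mm
δ = Σδ_i = 0.6436 mm.

0.644 mm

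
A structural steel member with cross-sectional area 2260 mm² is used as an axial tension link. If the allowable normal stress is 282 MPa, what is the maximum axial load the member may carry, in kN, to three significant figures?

637 kN

P_max = σ_allow · A = 282 · 2260 = 637300 N = 637.3 kN.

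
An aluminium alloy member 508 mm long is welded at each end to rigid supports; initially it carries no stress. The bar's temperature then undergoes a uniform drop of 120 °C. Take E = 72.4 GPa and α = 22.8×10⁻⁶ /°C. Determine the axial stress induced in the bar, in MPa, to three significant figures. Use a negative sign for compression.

Free thermal expansion αLΔT = 22.8e-6 · 508 · -120 = -1.39 mm.
The walls impose strain ε = −(-1.39)/508 = 2.7360e-03; σ = Eε = 72400 · 2.7360e-03 = 198.1 MPa.

198 MPa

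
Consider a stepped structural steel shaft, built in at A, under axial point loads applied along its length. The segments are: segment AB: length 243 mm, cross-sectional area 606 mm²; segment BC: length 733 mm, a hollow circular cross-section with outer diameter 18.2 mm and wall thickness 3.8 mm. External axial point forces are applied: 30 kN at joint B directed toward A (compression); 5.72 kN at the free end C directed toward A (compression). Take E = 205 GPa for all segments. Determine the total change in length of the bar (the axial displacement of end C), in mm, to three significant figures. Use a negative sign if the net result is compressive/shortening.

-0.189 mm

Internal axial forces (sectioning from the free end, tension +): N_BC = -5.72 kN, N_AB = -35.72 kN.
A_BC = 171.9 mm².
δ_AB = -35720·243/(606·205000) = -0.06987 mm
δ_BC = -5720·733/(171.9·205000) = -0.119 mm
δ = Σδ_i = -0.1888 mm.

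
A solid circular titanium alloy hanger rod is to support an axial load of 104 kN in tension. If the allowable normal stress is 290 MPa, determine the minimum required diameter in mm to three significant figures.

Required area A ≥ P/σ_allow = 104000/290 = 358.6 mm².
For a solid circular section, d ≥ √(4A/π) = 21.37 mm.

21.4 mm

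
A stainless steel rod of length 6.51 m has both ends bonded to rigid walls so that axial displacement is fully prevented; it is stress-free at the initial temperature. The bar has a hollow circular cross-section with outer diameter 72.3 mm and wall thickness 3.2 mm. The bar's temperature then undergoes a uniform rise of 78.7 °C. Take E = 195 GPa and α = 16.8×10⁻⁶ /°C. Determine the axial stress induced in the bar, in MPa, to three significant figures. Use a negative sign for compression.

-258 MPa

Free thermal expansion αLΔT = 16.8e-6 · 6510 · 78.7 = 8.607 mm.
The walls impose strain ε = −(8.607)/6510 = -1.3222e-03; σ = Eε = 195000 · -1.3222e-03 = -257.8 MPa.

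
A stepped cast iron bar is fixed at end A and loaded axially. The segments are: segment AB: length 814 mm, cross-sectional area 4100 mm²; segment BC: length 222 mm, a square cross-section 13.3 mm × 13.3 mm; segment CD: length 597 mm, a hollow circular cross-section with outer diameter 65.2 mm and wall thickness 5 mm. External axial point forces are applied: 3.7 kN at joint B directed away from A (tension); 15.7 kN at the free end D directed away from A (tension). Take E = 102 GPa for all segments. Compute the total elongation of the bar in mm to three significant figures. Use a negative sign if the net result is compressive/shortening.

0.328 mm

Internal axial forces (sectioning from the free end, tension +): N_CD = 15.7 kN, N_BC = 15.7 kN, N_AB = 19.4 kN.
A_BC = 176.9 mm².
A_CD = 945.6 mm².
δ_AB = 19400·814/(4100·102000) = 0.03776 mm
δ_BC = 15700·222/(176.9·102000) = 0.1932 mm
δ_CD = 15700·597/(945.6·102000) = 0.09718 mm
δ = Σδ_i = 0.3281 mm.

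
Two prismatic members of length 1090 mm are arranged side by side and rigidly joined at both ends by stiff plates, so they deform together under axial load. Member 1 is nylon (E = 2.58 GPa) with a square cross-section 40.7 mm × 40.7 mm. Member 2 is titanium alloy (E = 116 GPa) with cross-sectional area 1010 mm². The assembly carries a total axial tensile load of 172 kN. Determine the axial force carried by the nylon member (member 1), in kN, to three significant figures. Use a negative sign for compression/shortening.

6.05 kN

A_1 = 1656 mm².
Equal strain + equilibrium ⇒ each member carries load in proportion to AE: A₁E₁ = 4274000 N, A₂E₂ = 117200000 N, ΣAE = 121400000 N.
F₁ = P·A₁E₁/ΣAE = 172000·4274000/121400000 = 6053 N.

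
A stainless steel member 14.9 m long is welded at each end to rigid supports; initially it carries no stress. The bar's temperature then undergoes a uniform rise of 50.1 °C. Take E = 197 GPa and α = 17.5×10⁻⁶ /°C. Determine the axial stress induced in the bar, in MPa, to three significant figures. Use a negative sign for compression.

-173 MPa

Free thermal expansion αLΔT = 17.5e-6 · 14900 · 50.1 = 13.06 mm.
The walls impose strain ε = −(13.06)/14900 = -8.7675e-04; σ = Eε = 197000 · -8.7675e-04 = -172.7 MPa.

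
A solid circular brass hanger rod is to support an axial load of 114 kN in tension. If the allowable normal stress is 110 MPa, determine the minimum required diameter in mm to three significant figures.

Required area A ≥ P/σ_allow = 114000/110 = 1036 mm².
For a solid circular section, d ≥ √(4A/π) = 36.33 mm.

36.3 mm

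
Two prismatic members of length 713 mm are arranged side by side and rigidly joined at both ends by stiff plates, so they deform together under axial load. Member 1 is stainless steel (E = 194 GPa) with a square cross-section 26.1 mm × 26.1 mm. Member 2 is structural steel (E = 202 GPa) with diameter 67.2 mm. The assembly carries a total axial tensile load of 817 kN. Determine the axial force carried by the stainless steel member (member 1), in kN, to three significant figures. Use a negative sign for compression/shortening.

127 kN

A_1 = 681.2 mm².
A_2 = 3547 mm².
Equal strain + equilibrium ⇒ each member carries load in proportion to AE: A₁E₁ = 132200000 N, A₂E₂ = 716400000 N, ΣAE = 848600000 N.
F₁ = P·A₁E₁/ΣAE = 817000·132200000/848600000 = 127200 N.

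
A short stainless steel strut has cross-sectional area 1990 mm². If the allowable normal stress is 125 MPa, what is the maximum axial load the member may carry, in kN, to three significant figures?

P_max = σ_allow · A = 125 · 1990 = 248800 N = 248.8 kN.

249 kN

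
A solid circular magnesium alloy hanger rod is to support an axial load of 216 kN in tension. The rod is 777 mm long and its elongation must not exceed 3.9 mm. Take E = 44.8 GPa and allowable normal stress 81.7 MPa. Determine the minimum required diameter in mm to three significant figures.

Required area A ≥ P/σ_allow = 216000/81.7 = 2644 mm².
For a solid circular section, d ≥ √(4A/π) = 58.02 mm.
Elongation limit: A ≥ PL/(Eδ_allow) = 216000·777/(44800·3.9) = 960.6 mm² ⇒ d ≥ 34.97 mm.
The stress limit governs.

58.0 mm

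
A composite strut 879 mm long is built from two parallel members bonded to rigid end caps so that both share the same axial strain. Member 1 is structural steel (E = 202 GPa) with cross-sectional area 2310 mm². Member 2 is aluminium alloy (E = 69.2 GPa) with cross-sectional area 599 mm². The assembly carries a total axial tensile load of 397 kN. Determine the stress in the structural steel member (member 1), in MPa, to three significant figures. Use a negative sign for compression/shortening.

Equal strain + equilibrium ⇒ each member carries load in proportion to AE: A₁E₁ = 466600000 N, A₂E₂ = 41450000 N, ΣAE = 508100000 N.
σ₁ = P·E₁/ΣAE = 397000·202000/508100000 = 157.8 MPa.

158 MPa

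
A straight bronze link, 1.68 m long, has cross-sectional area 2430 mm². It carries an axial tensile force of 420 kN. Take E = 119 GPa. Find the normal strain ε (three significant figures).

σ = N/A = 172.8 MPa; ε = σ/E = 172.8/119000 = 1.452e-03.

0.00145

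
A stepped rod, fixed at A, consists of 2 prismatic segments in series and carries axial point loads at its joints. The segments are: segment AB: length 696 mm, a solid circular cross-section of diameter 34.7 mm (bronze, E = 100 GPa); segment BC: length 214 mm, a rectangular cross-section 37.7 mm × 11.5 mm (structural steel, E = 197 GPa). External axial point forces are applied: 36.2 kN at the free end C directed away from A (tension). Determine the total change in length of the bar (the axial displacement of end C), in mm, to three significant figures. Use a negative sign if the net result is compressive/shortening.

0.357 mm

Internal axial forces (sectioning from the free end, tension +): N_BC = 36.2 kN, N_AB = 36.2 kN.
A_AB = 945.7 mm².
A_BC = 433.6 mm².
δ_AB = 36200·696/(945.7·100000) = 0.2664 mm
δ_BC = 36200·214/(433.6·197000) = 0.0907 mm
δ = Σδ_i = 0.3571 mm.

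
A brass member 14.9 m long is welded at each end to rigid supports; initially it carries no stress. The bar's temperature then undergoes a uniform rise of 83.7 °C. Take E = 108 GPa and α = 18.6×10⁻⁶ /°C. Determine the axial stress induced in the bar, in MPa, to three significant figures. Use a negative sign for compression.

-168 MPa

Free thermal expansion αLΔT = 18.6e-6 · 14900 · 83.7 = 23.2 mm.
The walls impose strain ε = −(23.2)/14900 = -1.5568e-03; σ = Eε = 108000 · -1.5568e-03 = -168.1 MPa.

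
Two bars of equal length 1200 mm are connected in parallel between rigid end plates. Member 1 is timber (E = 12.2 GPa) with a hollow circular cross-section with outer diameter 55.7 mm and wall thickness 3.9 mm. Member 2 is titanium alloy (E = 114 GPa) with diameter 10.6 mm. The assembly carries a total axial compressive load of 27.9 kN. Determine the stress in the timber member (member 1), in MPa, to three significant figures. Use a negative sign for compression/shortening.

A_1 = 634.7 mm².
A_2 = 88.25 mm².
Equal strain + equilibrium ⇒ each member carries load in proportion to AE: A₁E₁ = 7743000 N, A₂E₂ = 10060000 N, ΣAE = 17800000 N.
σ₁ = P·E₁/ΣAE = -27900·12200/17800000 = -19.12 MPa.

-19.1 MPa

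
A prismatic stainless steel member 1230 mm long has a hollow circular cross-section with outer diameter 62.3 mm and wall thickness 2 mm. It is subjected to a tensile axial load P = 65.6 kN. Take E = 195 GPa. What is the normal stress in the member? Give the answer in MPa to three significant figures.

173 MPa

A = 378.9 mm².
σ = N/A = 65600/378.9 = 173.1 MPa.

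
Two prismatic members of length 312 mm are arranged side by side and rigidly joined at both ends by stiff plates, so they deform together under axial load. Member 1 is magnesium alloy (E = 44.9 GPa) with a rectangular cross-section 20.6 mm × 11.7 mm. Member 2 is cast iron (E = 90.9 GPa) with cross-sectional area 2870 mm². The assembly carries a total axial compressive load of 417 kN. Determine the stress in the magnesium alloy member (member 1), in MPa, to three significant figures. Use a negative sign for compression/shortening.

-68.9 MPa

A_1 = 241 mm².
Equal strain + equilibrium ⇒ each member carries load in proportion to AE: A₁E₁ = 10820000 N, A₂E₂ = 260900000 N, ΣAE = 271700000 N.
σ₁ = P·E₁/ΣAE = -417000·44900/271700000 = -68.91 MPa.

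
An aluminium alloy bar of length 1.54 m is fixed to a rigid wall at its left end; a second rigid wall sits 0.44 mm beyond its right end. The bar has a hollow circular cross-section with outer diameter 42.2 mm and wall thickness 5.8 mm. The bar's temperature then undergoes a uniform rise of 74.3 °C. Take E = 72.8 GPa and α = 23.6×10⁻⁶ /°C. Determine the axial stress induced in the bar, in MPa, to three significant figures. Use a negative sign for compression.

-107 MPa

Free thermal expansion αLΔT = 23.6e-6 · 1540 · 74.3 = 2.7 mm.
The walls engage after the gap closes; constrained expansion = 2.7 − 0.44 = 2.26 mm.
The walls impose strain ε = −(2.26)/1540 = -1.4678e-03; σ = Eε = 72800 · -1.4678e-03 = -106.9 MPa.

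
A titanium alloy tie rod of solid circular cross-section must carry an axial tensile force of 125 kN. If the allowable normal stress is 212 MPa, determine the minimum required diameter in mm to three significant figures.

Required area A ≥ P/σ_allow = 125000/212 = 589.6 mm².
For a solid circular section, d ≥ √(4A/π) = 27.4 mm.

27.4 mm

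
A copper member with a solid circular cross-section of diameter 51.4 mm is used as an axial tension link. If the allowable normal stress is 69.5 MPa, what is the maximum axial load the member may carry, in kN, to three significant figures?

A = 2075 mm².
P_max = σ_allow · A = 69.5 · 2075 = 144200 N = 144.2 kN.

144 kN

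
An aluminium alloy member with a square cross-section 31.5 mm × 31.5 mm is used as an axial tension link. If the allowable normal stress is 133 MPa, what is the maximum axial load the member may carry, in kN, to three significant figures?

132 kN

A = 992.2 mm².
P_max = σ_allow · A = 133 · 992.2 = 132000 N = 132 kN.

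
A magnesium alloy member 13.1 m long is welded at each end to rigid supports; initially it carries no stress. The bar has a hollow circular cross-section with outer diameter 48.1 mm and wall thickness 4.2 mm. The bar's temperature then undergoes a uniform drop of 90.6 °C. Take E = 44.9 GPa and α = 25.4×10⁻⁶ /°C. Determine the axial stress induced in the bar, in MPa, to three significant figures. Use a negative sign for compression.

Free thermal expansion αLΔT = 25.4e-6 · 13100 · -90.6 = -30.15 mm.
The walls impose strain ε = −(-30.15)/13100 = 2.3012e-03; σ = Eε = 44900 · 2.3012e-03 = 103.3 MPa.

103 MPa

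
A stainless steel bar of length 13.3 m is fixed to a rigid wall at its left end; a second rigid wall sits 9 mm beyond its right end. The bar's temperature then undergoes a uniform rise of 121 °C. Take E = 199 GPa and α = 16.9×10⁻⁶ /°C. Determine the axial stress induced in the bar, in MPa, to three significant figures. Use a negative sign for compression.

Free thermal expansion αLΔT = 16.9e-6 · 13300 · 121 = 27.2 mm.
The walls engage after the gap closes; constrained expansion = 27.2 − 9 = 18.2 mm.
The walls impose strain ε = −(18.2)/13300 = -1.3682e-03; σ = Eε = 199000 · -1.3682e-03 = -272.3 MPa.

-272 MPa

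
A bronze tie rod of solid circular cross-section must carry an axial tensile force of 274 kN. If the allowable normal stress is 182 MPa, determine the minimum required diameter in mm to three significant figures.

43.8 mm

Required area A ≥ P/σ_allow = 274000/182 = 1505 mm².
For a solid circular section, d ≥ √(4A/π) = 43.78 mm.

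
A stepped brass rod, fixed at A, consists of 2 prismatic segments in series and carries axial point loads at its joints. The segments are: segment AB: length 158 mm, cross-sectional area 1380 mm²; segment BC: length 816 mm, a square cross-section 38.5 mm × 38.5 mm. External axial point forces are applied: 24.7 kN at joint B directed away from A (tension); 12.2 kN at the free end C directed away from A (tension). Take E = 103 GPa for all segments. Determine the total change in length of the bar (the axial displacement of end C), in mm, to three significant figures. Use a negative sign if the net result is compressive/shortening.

0.106 mm

Internal axial forces (sectioning from the free end, tension +): N_BC = 12.2 kN, N_AB = 36.9 kN.
A_BC = 1482 mm².
δ_AB = 36900·158/(1380·103000) = 0.04102 mm
δ_BC = 12200·816/(1482·103000) = 0.06521 mm
δ = Σδ_i = 0.1062 mm.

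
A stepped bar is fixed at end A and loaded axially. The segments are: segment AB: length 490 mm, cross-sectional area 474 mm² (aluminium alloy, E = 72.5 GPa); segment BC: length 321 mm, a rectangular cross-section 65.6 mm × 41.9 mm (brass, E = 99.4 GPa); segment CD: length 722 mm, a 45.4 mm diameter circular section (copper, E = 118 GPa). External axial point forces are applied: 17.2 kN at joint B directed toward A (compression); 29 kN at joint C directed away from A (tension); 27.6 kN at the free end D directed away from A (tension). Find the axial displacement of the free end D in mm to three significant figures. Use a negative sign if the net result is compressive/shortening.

0.733 mm

Internal axial forces (sectioning from the free end, tension +): N_CD = 27.6 kN, N_BC = 56.6 kN, N_AB = 39.4 kN.
A_BC = 2749 mm².
A_CD = 1619 mm².
δ_AB = 39400·490/(474·72500) = 0.5618 mm
δ_BC = 56600·321/(2749·99400) = 0.0665 mm
δ_CD = 27600·722/(1619·118000) = 0.1043 mm
δ = Σδ_i = 0.7326 mm.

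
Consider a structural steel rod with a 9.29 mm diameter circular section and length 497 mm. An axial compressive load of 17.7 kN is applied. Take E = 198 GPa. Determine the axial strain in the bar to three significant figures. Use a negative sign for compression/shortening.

A = 67.78 mm².
σ = N/A = -261.1 MPa; ε = σ/E = -261.1/198000 = -1.319e-03.

-0.00132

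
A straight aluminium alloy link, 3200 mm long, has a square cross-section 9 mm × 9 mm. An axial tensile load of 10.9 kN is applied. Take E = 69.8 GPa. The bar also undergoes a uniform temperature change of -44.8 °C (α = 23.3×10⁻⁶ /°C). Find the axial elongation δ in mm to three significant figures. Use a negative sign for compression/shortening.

2.83 mm

A = 81 mm².
δ_mech = NL/(AE) = 10900·3200/(81·69800) = 6.169 mm.
δ_thermal = αLΔT = 23.3e-6·3200·-44.8 = -3.34 mm.
δ = δ_mech + δ_thermal = 2.829 mm.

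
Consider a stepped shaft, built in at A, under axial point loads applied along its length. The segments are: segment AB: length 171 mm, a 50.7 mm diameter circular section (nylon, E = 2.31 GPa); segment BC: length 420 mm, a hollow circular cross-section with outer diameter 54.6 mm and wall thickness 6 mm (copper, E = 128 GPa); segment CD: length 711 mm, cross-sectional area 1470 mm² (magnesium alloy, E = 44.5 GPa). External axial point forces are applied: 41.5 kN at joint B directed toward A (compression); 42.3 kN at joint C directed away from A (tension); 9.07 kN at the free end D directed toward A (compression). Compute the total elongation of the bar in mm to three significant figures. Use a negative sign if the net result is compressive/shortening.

Internal axial forces (sectioning from the free end, tension +): N_CD = -9.07 kN, N_BC = 33.23 kN, N_AB = -8.27 kN.
A_AB = 2019 mm².
A_BC = 916.1 mm².
δ_AB = -8270·171/(2019·2310) = -0.3032 mm
δ_BC = 33230·420/(916.1·128000) = 0.119 mm
δ_CD = -9070·711/(1470·44500) = -0.09858 mm
δ = Σδ_i = -0.2828 mm.

-0.283 mm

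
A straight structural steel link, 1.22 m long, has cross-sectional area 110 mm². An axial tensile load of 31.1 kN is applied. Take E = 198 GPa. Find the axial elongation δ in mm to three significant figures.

δ_mech = NL/(AE) = 31100·1220/(110·198000) = 1.742 mm.

1.74 mm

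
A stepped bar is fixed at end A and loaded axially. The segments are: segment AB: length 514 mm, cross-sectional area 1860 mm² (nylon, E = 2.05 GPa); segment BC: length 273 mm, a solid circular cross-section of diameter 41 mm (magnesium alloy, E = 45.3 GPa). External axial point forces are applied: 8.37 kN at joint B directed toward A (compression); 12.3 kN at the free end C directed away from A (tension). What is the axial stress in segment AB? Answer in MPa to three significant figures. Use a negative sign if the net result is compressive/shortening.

Internal axial forces (sectioning from the free end, tension +): N_BC = 12.3 kN, N_AB = 3.93 kN.
σ_AB = N_AB/A_AB = 3930/1860 = 2.113 MPa.

2.11 MPa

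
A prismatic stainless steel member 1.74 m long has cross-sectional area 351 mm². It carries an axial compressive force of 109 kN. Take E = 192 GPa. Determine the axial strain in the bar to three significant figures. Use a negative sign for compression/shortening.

σ = N/A = -310.5 MPa; ε = σ/E = -310.5/192000 = -1.617e-03.

-0.00162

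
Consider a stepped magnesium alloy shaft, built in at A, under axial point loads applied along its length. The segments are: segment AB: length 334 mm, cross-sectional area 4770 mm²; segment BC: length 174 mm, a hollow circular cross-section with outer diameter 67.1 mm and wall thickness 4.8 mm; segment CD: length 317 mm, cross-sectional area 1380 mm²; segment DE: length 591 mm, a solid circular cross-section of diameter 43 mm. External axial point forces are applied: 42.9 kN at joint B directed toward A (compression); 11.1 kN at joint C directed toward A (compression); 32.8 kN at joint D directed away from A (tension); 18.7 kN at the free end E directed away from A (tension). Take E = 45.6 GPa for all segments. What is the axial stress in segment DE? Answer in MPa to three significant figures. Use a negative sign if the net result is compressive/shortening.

Internal axial forces (sectioning from the free end, tension +): N_DE = 18.7 kN, N_CD = 51.5 kN, N_BC = 40.4 kN, N_AB = -2.5 kN.
A_DE = 1452 mm².
σ_DE = N_DE/A_DE = 18700/1452 = 12.88 MPa.

12.9 MPa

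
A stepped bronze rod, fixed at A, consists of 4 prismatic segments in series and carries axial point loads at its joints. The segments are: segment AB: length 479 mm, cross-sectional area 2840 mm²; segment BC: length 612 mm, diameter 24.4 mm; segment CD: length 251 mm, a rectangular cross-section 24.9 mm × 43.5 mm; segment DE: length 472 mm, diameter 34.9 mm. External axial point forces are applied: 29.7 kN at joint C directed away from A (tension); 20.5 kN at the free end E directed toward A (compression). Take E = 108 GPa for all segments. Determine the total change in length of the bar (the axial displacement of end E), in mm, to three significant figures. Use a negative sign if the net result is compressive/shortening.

-0.0118 mm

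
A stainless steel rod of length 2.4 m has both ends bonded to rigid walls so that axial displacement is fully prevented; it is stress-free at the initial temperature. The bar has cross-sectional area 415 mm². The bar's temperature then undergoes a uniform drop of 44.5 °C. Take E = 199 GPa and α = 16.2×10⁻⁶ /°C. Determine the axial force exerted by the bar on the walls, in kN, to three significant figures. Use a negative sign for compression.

59.5 kN

Free thermal expansion αLΔT = 16.2e-6 · 2400 · -44.5 = -1.73 mm.
The walls impose strain ε = −(-1.73)/2400 = 7.2090e-04; σ = Eε = 199000 · 7.2090e-04 = 143.5 MPa.
Wall reaction R = σ·A = 143.5·415 = 59540 N = 59.54 kN.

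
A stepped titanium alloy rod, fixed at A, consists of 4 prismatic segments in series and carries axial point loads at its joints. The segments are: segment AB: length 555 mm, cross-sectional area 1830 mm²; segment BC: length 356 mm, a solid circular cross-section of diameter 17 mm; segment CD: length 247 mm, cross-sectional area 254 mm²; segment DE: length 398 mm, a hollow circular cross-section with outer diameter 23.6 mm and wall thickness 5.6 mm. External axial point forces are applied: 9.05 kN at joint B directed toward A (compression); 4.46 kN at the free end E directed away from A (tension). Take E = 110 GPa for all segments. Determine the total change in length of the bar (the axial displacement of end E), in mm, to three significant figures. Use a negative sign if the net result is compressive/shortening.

0.141 mm

Internal axial forces (sectioning from the free end, tension +): N_DE = 4.46 kN, N_CD = 4.46 kN, N_BC = 4.46 kN, N_AB = -4.59 kN.
A_BC = 227 mm².
A_DE = 316.7 mm².
δ_AB = -4590·555/(1830·110000) = -0.01265 mm
δ_BC = 4460·356/(227·110000) = 0.06359 mm
δ_CD = 4460·247/(254·110000) = 0.03943 mm
δ_DE = 4460·398/(316.7·110000) = 0.05096 mm
δ = Σδ_i = 0.1413 mm.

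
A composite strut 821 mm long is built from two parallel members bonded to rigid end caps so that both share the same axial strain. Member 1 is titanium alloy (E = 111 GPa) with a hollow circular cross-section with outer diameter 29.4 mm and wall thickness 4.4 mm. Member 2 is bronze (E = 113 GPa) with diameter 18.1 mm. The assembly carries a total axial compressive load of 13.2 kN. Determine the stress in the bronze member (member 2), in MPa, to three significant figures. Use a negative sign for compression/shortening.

A_1 = 345.6 mm².
A_2 = 257.3 mm².
Equal strain + equilibrium ⇒ each member carries load in proportion to AE: A₁E₁ = 38360000 N, A₂E₂ = 29080000 N, ΣAE = 67430000 N.
σ₂ = P·E₂/ΣAE = -13200·113000/67430000 = -22.12 MPa.

-22.1 MPa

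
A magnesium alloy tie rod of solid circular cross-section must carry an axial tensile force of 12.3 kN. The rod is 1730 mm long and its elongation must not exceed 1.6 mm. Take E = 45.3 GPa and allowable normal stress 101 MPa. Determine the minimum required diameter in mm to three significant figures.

19.3 mm

Required area A ≥ P/σ_allow = 12300/101 = 121.8 mm².
For a solid circular section, d ≥ √(4A/π) = 12.45 mm.
Elongation limit: A ≥ PL/(Eδ_allow) = 12300·1730/(45300·1.6) = 293.6 mm² ⇒ d ≥ 19.33 mm.
The elongation limit governs.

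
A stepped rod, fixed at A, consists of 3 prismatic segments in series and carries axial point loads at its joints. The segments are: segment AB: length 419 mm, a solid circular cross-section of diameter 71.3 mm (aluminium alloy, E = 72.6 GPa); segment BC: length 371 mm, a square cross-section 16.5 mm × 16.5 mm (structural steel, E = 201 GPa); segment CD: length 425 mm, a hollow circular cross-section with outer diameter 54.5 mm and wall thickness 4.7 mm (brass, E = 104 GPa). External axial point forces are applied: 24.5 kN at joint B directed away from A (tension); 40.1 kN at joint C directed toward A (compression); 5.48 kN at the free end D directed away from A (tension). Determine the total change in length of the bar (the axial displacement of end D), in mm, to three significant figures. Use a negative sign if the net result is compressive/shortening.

-0.219 mm

Internal axial forces (sectioning from the free end, tension +): N_CD = 5.48 kN, N_BC = -34.62 kN, N_AB = -10.12 kN.
A_AB = 3993 mm².
A_BC = 272.2 mm².
A_CD = 735.3 mm².
δ_AB = -10120·419/(3993·72600) = -0.01463 mm
δ_BC = -34620·371/(272.2·201000) = -0.2347 mm
δ_CD = 5480·425/(735.3·104000) = 0.03046 mm
δ = Σδ_i = -0.2189 mm.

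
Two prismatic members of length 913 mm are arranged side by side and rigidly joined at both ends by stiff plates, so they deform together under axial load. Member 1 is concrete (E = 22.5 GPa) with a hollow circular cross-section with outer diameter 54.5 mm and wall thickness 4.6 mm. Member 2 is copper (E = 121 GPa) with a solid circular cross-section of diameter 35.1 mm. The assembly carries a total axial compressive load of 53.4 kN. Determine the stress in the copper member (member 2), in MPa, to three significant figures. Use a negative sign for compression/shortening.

-48.5 MPa

A_1 = 721.1 mm².
A_2 = 967.6 mm².
Equal strain + equilibrium ⇒ each member carries load in proportion to AE: A₁E₁ = 16230000 N, A₂E₂ = 117100000 N, ΣAE = 133300000 N.
σ₂ = P·E₂/ΣAE = -53400·121000/133300000 = -48.47 MPa.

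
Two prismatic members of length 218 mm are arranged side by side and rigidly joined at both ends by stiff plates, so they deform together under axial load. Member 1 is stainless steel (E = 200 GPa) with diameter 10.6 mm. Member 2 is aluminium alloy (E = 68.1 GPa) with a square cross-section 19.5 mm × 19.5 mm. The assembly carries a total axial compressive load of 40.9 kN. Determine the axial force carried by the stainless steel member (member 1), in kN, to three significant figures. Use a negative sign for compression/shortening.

A_1 = 88.25 mm².
A_2 = 380.2 mm².
Equal strain + equilibrium ⇒ each member carries load in proportion to AE: A₁E₁ = 17650000 N, A₂E₂ = 25900000 N, ΣAE = 43540000 N.
F₁ = P·A₁E₁/ΣAE = -40900·17650000/43540000 = -16580 N.

-16.6 kN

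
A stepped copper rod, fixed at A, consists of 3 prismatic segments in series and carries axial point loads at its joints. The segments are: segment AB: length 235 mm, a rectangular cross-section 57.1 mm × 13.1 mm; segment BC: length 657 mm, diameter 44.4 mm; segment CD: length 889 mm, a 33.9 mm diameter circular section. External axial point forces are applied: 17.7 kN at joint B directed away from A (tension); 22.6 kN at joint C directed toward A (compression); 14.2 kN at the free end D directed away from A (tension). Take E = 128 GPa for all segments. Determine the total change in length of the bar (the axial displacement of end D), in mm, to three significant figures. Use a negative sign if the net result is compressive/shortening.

0.104 mm

Internal axial forces (sectioning from the free end, tension +): N_CD = 14.2 kN, N_BC = -8.4 kN, N_AB = 9.3 kN.
A_AB = 748 mm².
A_BC = 1548 mm².
A_CD = 902.6 mm².
δ_AB = 9300·235/(748·128000) = 0.02283 mm
δ_BC = -8400·657/(1548·128000) = -0.02785 mm
δ_CD = 14200·889/(902.6·128000) = 0.1093 mm
δ = Σδ_i = 0.1042 mm.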